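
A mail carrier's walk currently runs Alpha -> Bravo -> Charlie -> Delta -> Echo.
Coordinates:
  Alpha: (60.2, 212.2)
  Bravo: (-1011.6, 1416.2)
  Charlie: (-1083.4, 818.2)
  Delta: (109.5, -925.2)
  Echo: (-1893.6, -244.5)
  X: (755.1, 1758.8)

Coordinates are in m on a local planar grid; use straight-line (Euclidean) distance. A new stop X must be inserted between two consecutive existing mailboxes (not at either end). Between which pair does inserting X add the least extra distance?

Added distance for inserting X between each consecutive pair:
Alpha–Bravo: 1883.2 m
Bravo–Charlie: 3262.5 m
Charlie–Delta: 2713.2 m
Delta–Echo: 3965.9 m
Smallest added distance is 1883.2 m, inserting between Alpha and Bravo.

between Alpha and Bravo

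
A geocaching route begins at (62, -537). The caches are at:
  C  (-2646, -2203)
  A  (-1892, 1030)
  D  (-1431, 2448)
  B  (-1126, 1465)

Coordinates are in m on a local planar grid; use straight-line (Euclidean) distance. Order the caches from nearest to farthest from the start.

Computing each straight-line distance from (62, -537):
B (-1126, 1465): 2327.9 m
A (-1892, 1030): 2504.7 m
C (-2646, -2203): 3179.4 m
D (-1431, 2448): 3337.6 m

B, A, C, D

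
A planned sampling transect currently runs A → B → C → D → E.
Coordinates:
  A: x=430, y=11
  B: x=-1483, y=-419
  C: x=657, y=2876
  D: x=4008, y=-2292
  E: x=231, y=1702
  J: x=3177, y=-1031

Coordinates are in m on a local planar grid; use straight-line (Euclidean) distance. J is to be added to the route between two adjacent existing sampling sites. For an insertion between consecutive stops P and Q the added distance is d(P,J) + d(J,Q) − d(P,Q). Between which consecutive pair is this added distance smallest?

between C and D

Added distance for inserting J between each consecutive pair:
A–B: 5677.3 m
B–C: 5420.3 m
C–D: 0.1 m
D–E: 31.6 m
Smallest added distance is 0.1 m, inserting between C and D.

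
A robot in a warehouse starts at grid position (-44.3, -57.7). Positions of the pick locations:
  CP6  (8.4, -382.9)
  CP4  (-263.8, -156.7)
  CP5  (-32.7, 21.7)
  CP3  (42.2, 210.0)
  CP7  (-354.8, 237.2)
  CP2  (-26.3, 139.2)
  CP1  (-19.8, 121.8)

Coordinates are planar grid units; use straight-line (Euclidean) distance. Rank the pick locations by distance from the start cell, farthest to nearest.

Computing each straight-line distance from (-44.3, -57.7):
CP7 (-354.8, 237.2): 428.2
CP6 (8.4, -382.9): 329.4
CP3 (42.2, 210.0): 281.3
CP4 (-263.8, -156.7): 240.8
CP2 (-26.3, 139.2): 197.7
CP1 (-19.8, 121.8): 181.2
CP5 (-32.7, 21.7): 80.2

CP7, CP6, CP3, CP4, CP2, CP1, CP5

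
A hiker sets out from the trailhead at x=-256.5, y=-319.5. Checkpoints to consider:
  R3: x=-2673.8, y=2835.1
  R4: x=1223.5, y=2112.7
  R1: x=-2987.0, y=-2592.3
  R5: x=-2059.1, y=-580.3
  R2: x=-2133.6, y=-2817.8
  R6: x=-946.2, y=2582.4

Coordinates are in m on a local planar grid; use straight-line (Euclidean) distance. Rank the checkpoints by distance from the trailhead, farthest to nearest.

R3, R1, R2, R6, R4, R5

Distances from the trailhead:
R3 x=-2673.8, y=2835.1: 3974.3 m
R1 x=-2987.0, y=-2592.3: 3552.6 m
R2 x=-2133.6, y=-2817.8: 3124.9 m
R6 x=-946.2, y=2582.4: 2982.7 m
R4 x=1223.5, y=2112.7: 2847.1 m
R5 x=-2059.1, y=-580.3: 1821.4 m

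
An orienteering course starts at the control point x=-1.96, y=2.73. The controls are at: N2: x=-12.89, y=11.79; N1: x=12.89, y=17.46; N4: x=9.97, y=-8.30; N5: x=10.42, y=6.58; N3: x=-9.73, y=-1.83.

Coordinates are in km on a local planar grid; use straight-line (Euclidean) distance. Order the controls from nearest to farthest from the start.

N3, N5, N2, N4, N1

Computing each straight-line distance from x=-1.96, y=2.73:
N3 x=-9.73, y=-1.83: 9.0 km
N5 x=10.42, y=6.58: 13.0 km
N2 x=-12.89, y=11.79: 14.2 km
N4 x=9.97, y=-8.30: 16.2 km
N1 x=12.89, y=17.46: 20.9 km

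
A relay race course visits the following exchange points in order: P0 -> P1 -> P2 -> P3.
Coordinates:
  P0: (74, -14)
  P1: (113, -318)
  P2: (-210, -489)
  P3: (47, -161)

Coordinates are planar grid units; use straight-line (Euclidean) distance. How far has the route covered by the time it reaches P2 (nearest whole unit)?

672

Leg distances:
P0→P1: 306.5  (cumulative 306.5)
P1→P2: 365.5  (cumulative 672.0)
Cumulative distance at P2 ≈ 672.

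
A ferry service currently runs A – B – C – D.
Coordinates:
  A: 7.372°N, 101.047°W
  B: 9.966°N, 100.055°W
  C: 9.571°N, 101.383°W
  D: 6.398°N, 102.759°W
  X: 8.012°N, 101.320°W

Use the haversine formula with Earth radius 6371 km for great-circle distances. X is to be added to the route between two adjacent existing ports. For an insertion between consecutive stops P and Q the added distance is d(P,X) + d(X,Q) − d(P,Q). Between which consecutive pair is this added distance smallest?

between A and B

Added distance for inserting X between each consecutive pair:
A–B: 26.8 km
B–C: 279.4 km
C–D: 29.1 km
Smallest added distance is 26.8 km, inserting between A and B.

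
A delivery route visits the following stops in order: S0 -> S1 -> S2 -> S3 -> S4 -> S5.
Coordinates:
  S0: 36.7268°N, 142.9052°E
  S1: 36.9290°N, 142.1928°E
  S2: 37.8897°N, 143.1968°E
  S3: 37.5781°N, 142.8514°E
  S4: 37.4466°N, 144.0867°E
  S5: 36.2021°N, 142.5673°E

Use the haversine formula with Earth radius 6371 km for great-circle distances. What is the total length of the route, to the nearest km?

Leg distances:
S0→S1: 67.3 km  (cumulative 67.3 km)
S1→S2: 138.8 km  (cumulative 206.1 km)
S2→S3: 46.1 km  (cumulative 252.2 km)
S3→S4: 109.9 km  (cumulative 362.1 km)
S4→S5: 193.5 km  (cumulative 555.6 km)
Total route length ≈ 556 km.

556 km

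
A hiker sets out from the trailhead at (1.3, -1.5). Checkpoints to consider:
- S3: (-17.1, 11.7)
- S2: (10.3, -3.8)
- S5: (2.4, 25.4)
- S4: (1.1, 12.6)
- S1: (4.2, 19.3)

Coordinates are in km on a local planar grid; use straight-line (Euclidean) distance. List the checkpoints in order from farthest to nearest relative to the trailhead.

Distance from the trailhead at (1.3, -1.5) to each:
S5 (2.4, 25.4): 26.9 km
S3 (-17.1, 11.7): 22.6 km
S1 (4.2, 19.3): 21.0 km
S4 (1.1, 12.6): 14.1 km
S2 (10.3, -3.8): 9.3 km

S5, S3, S1, S4, S2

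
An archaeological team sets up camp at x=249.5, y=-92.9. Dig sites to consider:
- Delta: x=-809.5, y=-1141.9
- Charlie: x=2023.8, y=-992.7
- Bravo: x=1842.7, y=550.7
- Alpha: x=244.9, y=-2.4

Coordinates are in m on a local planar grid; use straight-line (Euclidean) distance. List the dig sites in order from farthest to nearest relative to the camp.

Charlie, Bravo, Delta, Alpha

Computing each straight-line distance from x=249.5, y=-92.9:
Charlie x=2023.8, y=-992.7: 1989.4 m
Bravo x=1842.7, y=550.7: 1718.3 m
Delta x=-809.5, y=-1141.9: 1490.6 m
Alpha x=244.9, y=-2.4: 90.6 m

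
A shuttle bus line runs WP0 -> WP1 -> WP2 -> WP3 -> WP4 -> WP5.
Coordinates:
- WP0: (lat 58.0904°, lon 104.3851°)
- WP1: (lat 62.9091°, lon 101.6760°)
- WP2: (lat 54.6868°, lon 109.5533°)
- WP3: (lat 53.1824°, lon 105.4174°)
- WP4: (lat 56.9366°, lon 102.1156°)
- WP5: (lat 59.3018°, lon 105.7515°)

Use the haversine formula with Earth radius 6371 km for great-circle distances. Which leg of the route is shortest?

Leg distances:
WP0→WP1: 555.8 km
WP1→WP2: 1019.0 km
WP2→WP3: 318.2 km
WP3→WP4: 467.3 km
WP4→WP5: 338.7 km
The shortest leg is WP2–WP3 at 318.2 km.

WP2–WP3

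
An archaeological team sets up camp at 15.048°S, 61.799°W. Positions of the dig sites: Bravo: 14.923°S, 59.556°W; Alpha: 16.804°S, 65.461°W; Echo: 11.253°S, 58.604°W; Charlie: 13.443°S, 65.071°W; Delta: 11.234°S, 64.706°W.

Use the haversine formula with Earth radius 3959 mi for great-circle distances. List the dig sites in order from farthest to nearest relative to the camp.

Echo, Delta, Alpha, Charlie, Bravo

Distances from the camp:
Echo 11.253°S, 58.604°W: 339.1 mi
Delta 11.234°S, 64.706°W: 328.2 mi
Alpha 16.804°S, 65.461°W: 271.9 mi
Charlie 13.443°S, 65.071°W: 245.6 mi
Bravo 14.923°S, 59.556°W: 150.0 mi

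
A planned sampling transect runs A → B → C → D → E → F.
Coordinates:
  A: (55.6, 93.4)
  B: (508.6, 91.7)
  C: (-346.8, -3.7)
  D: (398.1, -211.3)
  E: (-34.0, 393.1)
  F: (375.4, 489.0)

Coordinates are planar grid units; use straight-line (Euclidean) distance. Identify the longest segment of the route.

B–C

Leg distances:
A→B: 453.0
B→C: 860.7
C→D: 773.3
D→E: 743.0
E→F: 420.5
The longest leg is B–C at 860.7.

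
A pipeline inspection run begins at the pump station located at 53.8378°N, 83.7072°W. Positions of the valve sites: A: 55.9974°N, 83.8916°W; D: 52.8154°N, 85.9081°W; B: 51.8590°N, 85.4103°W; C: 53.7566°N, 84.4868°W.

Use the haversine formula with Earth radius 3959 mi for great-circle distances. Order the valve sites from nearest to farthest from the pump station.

C, D, A, B

Distances from the pump station:
C 53.7566°N, 84.4868°W: 32.3 mi
D 52.8154°N, 85.9081°W: 115.1 mi
A 55.9974°N, 83.8916°W: 149.4 mi
B 51.8590°N, 85.4103°W: 154.1 mi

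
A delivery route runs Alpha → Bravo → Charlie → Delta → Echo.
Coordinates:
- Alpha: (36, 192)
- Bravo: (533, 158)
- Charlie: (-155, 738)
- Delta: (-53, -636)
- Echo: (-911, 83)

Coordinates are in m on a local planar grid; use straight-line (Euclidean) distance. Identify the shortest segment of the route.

Alpha–Bravo

Leg distances:
Alpha→Bravo: 498.2 m
Bravo→Charlie: 899.9 m
Charlie→Delta: 1377.8 m
Delta→Echo: 1119.4 m
The shortest leg is Alpha–Bravo at 498.2 m.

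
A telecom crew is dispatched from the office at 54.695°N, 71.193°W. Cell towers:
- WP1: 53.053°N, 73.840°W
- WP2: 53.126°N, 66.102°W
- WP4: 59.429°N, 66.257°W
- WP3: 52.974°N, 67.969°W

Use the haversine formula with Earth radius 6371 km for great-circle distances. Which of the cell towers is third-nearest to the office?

Distance to each, sorted:
WP1: 251.9 km
WP3: 285.2 km
WP2: 376.2 km
WP4: 604.7 km
The third-nearest is WP2 at 376.2 km.

WP2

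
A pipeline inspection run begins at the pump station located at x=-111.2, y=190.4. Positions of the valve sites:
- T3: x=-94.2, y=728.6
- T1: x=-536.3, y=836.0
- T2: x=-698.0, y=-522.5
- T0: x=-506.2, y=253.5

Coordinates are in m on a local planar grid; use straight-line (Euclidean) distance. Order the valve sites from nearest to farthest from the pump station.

T0, T3, T1, T2

Distances from the pump station:
T0 x=-506.2, y=253.5: 400.0 m
T3 x=-94.2, y=728.6: 538.5 m
T1 x=-536.3, y=836.0: 773.0 m
T2 x=-698.0, y=-522.5: 923.3 m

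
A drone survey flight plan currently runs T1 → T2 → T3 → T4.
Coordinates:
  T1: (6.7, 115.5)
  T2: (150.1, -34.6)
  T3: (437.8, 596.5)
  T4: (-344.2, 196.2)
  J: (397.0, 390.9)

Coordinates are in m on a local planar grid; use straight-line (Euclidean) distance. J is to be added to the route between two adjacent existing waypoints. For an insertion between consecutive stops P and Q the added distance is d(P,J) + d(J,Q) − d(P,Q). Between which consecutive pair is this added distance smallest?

between T2 and T3

Added distance for inserting J between each consecutive pair:
T1–T2: 762.0 m
T2–T3: 8.0 m
T3–T4: 97.5 m
Smallest added distance is 8.0 m, inserting between T2 and T3.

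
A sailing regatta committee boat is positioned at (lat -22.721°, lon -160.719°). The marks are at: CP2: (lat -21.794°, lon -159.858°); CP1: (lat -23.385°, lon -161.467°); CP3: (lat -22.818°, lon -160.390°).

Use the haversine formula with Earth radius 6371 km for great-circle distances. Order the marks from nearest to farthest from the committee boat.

CP3, CP1, CP2

Computing each great-circle distance from (lat -22.721°, lon -160.719°):
CP3 (lat -22.818°, lon -160.390°): 35.4 km
CP1 (lat -23.385°, lon -161.467°): 106.3 km
CP2 (lat -21.794°, lon -159.858°): 135.9 km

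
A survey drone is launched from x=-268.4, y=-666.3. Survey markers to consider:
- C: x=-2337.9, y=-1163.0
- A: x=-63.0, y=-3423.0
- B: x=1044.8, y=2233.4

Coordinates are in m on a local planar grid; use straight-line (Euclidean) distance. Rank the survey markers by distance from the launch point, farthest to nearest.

Distances from the launch point:
B x=1044.8, y=2233.4: 3183.2 m
A x=-63.0, y=-3423.0: 2764.3 m
C x=-2337.9, y=-1163.0: 2128.3 m

B, A, C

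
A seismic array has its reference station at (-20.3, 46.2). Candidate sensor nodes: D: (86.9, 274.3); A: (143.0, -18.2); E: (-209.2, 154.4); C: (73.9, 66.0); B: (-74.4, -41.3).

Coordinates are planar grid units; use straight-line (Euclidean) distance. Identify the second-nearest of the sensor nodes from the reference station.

Distances from the reference station ((-20.3, 46.2)):
C: 96.3
B: 102.9
A: 175.5
E: 217.7
D: 252.0
The second-nearest is B at 102.9.

B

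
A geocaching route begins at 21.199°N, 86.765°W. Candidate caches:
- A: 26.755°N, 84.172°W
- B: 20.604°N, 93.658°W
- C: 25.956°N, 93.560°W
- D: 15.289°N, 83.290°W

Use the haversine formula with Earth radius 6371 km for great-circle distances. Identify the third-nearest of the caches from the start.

Distances from the start (21.199°N, 86.765°W):
A: 671.6 km
B: 719.0 km
D: 752.6 km
C: 871.1 km
The third-nearest is D at 752.6 km.

D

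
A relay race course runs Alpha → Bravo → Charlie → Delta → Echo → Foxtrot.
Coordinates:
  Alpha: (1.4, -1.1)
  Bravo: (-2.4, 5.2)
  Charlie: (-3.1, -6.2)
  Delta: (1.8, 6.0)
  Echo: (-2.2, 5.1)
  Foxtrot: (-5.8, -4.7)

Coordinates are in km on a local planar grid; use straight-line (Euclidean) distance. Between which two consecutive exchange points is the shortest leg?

Leg distances:
Alpha→Bravo: 7.4 km
Bravo→Charlie: 11.4 km
Charlie→Delta: 13.1 km
Delta→Echo: 4.1 km
Echo→Foxtrot: 10.4 km
The shortest leg is Delta–Echo at 4.1 km.

Delta–Echo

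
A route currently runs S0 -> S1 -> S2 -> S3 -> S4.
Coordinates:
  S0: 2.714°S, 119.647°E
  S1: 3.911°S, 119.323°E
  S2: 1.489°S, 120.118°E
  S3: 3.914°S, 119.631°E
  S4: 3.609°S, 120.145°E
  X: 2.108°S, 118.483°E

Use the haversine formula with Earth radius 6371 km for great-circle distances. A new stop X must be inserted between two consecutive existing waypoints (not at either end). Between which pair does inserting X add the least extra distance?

Added distance for inserting X between each consecutive pair:
S0–S1: 229.1 km
S1–S2: 132.0 km
S2–S3: 157.2 km
S3–S4: 420.3 km
Smallest added distance is 132.0 km, inserting between S1 and S2.

between S1 and S2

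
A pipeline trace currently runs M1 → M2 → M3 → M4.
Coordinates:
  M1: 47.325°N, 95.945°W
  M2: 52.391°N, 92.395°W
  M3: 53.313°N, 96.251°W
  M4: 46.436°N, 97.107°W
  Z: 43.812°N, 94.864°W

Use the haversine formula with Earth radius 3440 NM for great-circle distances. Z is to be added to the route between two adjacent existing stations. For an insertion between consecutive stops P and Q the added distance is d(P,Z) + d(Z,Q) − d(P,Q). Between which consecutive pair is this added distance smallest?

between M3 and M4

Added distance for inserting Z between each consecutive pair:
M1–M2: 406.5 NM
M2–M3: 947.1 NM
M3–M4: 342.8 NM
Smallest added distance is 342.8 NM, inserting between M3 and M4.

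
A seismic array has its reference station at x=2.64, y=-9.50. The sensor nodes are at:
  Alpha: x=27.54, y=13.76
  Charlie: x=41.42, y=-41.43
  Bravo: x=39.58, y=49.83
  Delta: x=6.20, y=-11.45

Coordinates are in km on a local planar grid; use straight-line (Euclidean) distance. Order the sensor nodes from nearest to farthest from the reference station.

Delta, Alpha, Charlie, Bravo

Computing each straight-line distance from x=2.64, y=-9.50:
Delta x=6.20, y=-11.45: 4.1 km
Alpha x=27.54, y=13.76: 34.1 km
Charlie x=41.42, y=-41.43: 50.2 km
Bravo x=39.58, y=49.83: 69.9 km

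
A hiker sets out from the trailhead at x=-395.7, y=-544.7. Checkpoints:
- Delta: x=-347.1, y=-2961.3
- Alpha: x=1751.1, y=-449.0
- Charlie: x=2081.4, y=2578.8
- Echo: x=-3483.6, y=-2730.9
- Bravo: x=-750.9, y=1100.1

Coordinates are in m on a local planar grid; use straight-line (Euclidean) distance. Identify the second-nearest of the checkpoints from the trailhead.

Distance to each, sorted:
Bravo: 1682.7 m
Alpha: 2148.9 m
Delta: 2417.1 m
Echo: 3783.5 m
Charlie: 3986.5 m
The second-nearest is Alpha at 2148.9 m.

Alpha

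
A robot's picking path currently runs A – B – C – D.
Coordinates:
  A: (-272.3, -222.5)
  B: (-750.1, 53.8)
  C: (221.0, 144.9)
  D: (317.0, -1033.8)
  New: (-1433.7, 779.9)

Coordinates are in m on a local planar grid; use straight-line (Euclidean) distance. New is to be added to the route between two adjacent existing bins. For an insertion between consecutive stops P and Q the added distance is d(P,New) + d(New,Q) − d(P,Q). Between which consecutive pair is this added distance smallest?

between B and C

Added distance for inserting New between each consecutive pair:
A–B: 1979.5 m
B–C: 1794.3 m
C–D: 3110.6 m
Smallest added distance is 1794.3 m, inserting between B and C.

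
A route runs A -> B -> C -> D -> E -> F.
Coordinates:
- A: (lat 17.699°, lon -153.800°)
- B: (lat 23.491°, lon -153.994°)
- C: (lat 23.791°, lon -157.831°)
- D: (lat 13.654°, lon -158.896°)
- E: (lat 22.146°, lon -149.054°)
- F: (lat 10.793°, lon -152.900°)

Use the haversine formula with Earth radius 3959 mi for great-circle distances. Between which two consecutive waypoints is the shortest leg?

B–C

Leg distances:
A→B: 400.4 mi
B→C: 243.8 mi
C→D: 703.9 mi
D→E: 872.9 mi
E→F: 824.7 mi
The shortest leg is B–C at 243.8 mi.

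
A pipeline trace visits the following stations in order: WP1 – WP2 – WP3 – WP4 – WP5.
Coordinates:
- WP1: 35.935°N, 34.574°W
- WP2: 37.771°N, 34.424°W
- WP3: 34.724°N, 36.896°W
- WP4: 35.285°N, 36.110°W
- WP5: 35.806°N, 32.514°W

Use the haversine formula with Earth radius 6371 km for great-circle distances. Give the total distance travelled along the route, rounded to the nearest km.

Leg distances:
WP1→WP2: 204.6 km  (cumulative 204.6 km)
WP2→WP3: 404.8 km  (cumulative 609.4 km)
WP3→WP4: 95.0 km  (cumulative 704.4 km)
WP4→WP5: 330.4 km  (cumulative 1034.8 km)
Total route length ≈ 1035 km.

1035 km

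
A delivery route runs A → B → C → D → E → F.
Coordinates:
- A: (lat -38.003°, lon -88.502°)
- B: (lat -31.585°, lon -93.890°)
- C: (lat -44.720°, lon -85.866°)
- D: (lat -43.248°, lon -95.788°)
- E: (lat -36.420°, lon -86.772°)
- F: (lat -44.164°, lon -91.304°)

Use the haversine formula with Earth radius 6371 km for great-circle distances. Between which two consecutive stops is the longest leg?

Leg distances:
A→B: 866.4 km
B→C: 1618.3 km
C→D: 810.0 km
D→E: 1080.0 km
E→F: 942.6 km
The longest leg is B–C at 1618.3 km.

B–C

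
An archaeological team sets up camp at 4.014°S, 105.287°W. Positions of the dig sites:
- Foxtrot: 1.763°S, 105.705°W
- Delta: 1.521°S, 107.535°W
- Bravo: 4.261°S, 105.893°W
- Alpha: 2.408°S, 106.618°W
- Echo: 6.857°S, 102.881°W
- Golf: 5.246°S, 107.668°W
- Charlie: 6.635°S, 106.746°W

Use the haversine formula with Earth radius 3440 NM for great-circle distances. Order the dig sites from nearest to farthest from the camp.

Bravo, Alpha, Foxtrot, Golf, Charlie, Delta, Echo

Distances from the camp:
Bravo 4.261°S, 105.893°W: 39.2 NM
Alpha 2.408°S, 106.618°W: 125.2 NM
Foxtrot 1.763°S, 105.705°W: 137.5 NM
Golf 5.246°S, 107.668°W: 160.5 NM
Charlie 6.635°S, 106.746°W: 179.9 NM
Delta 1.521°S, 107.535°W: 201.4 NM
Echo 6.857°S, 102.881°W: 223.2 NM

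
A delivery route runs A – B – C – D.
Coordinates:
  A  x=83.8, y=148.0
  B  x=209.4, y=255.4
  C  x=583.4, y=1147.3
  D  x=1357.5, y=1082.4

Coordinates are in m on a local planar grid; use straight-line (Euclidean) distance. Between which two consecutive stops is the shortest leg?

Leg distances:
A→B: 165.3 m
B→C: 967.1 m
C→D: 776.8 m
The shortest leg is A–B at 165.3 m.

A–B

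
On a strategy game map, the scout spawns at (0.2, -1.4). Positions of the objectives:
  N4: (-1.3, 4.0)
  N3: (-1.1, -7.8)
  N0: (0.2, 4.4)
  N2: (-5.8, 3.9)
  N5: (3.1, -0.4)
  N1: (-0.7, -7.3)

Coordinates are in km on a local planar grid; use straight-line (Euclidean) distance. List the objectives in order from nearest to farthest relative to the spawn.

N5, N4, N0, N1, N3, N2

Distances from the spawn:
N5 (3.1, -0.4): 3.1 km
N4 (-1.3, 4.0): 5.6 km
N0 (0.2, 4.4): 5.8 km
N1 (-0.7, -7.3): 6.0 km
N3 (-1.1, -7.8): 6.5 km
N2 (-5.8, 3.9): 8.0 km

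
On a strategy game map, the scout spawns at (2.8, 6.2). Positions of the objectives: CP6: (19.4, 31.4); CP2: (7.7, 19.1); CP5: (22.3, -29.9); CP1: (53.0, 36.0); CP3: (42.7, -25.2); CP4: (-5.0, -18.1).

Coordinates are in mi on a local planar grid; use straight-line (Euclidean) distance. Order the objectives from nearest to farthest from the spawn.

Distances from the spawn:
CP2 (7.7, 19.1): 13.8 mi
CP4 (-5.0, -18.1): 25.5 mi
CP6 (19.4, 31.4): 30.2 mi
CP5 (22.3, -29.9): 41.0 mi
CP3 (42.7, -25.2): 50.8 mi
CP1 (53.0, 36.0): 58.4 mi

CP2, CP4, CP6, CP5, CP3, CP1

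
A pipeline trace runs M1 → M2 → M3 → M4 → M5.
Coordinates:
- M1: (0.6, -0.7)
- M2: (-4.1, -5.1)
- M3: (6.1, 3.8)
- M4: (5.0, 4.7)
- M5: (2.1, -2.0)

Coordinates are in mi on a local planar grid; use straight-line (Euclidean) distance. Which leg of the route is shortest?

M3–M4

Leg distances:
M1→M2: 6.4 mi
M2→M3: 13.5 mi
M3→M4: 1.4 mi
M4→M5: 7.3 mi
The shortest leg is M3–M4 at 1.4 mi.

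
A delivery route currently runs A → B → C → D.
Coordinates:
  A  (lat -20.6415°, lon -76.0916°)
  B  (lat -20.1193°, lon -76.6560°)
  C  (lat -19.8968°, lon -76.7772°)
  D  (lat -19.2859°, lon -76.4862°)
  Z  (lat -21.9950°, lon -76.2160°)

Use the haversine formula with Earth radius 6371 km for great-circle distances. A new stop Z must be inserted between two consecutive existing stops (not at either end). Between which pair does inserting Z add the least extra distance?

Added distance for inserting Z between each consecutive pair:
A–B: 281.9 km
B–C: 426.2 km
C–D: 468.6 km
Smallest added distance is 281.9 km, inserting between A and B.

between A and B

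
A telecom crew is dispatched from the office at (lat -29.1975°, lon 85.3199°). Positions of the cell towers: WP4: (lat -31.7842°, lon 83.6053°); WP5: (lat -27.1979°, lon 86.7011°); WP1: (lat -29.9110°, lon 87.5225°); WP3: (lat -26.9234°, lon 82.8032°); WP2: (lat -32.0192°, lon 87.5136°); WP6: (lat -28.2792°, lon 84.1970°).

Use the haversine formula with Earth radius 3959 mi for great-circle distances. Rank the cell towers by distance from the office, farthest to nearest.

Computing each great-circle distance from (lat -29.1975°, lon 85.3199°):
WP2 (lat -32.0192°, lon 87.5136°): 234.6 mi
WP3 (lat -26.9234°, lon 82.8032°): 219.6 mi
WP4 (lat -31.7842°, lon 83.6053°): 205.8 mi
WP5 (lat -27.1979°, lon 86.7011°): 161.8 mi
WP1 (lat -29.9110°, lon 87.5225°): 141.3 mi
WP6 (lat -28.2792°, lon 84.1970°): 93.0 mi

WP2, WP3, WP4, WP5, WP1, WP6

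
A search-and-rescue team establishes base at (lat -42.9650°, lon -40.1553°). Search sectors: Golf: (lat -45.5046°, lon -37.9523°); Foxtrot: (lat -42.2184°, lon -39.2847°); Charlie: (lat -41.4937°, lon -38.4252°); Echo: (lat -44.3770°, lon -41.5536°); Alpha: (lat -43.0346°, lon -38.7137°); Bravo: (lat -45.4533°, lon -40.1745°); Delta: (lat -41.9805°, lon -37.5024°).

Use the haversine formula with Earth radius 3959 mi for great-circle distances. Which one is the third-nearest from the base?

Echo

Distance to each, sorted:
Foxtrot: 68.0 mi
Alpha: 73.0 mi
Echo: 120.0 mi
Charlie: 134.8 mi
Delta: 151.3 mi
Bravo: 171.9 mi
Golf: 206.6 mi
The third-nearest is Echo at 120.0 mi.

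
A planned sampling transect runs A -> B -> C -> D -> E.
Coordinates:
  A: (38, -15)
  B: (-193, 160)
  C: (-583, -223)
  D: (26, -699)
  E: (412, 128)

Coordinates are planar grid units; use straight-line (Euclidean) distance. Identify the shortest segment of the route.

A–B

Leg distances:
A→B: 289.8
B→C: 546.6
C→D: 773.0
D→E: 912.6
The shortest leg is A–B at 289.8.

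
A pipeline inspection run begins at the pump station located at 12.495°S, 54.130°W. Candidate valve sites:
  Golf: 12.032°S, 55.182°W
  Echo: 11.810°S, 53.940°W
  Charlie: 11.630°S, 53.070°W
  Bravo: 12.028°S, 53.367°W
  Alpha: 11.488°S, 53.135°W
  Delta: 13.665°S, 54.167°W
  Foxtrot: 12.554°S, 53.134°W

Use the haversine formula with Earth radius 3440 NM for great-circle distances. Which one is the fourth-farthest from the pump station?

Golf

Distances from the pump station (12.495°S, 54.130°W):
Alpha: 84.1 NM
Charlie: 81.1 NM
Delta: 70.3 NM
Golf: 67.7 NM
Foxtrot: 58.5 NM
Bravo: 52.8 NM
Echo: 42.6 NM
The fourth-farthest is Golf at 67.7 NM.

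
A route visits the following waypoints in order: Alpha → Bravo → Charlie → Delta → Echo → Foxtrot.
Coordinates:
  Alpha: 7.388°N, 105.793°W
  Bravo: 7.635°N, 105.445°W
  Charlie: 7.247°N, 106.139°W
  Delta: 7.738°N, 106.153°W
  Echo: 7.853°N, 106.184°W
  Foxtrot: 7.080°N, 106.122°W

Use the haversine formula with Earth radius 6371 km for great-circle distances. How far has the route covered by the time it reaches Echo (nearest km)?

203 km

Leg distances:
Alpha→Bravo: 47.2 km  (cumulative 47.2 km)
Bravo→Charlie: 87.8 km  (cumulative 135.0 km)
Charlie→Delta: 54.6 km  (cumulative 189.6 km)
Delta→Echo: 13.2 km  (cumulative 202.9 km)
Cumulative distance at Echo ≈ 203 km.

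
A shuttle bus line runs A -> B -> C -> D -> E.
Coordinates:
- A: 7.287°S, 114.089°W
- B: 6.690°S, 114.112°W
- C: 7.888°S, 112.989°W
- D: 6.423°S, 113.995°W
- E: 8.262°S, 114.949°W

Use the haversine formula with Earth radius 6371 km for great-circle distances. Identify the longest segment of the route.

Leg distances:
A→B: 66.4 km
B→C: 181.9 km
C→D: 197.1 km
D→E: 230.0 km
The longest leg is D–E at 230.0 km.

D–E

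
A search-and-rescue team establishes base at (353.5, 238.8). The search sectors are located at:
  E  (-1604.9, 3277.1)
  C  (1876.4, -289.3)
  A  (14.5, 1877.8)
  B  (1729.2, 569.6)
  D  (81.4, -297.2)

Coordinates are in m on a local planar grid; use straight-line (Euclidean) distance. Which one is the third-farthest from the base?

Distance to each, sorted:
E: 3614.8 m
A: 1673.7 m
C: 1611.9 m
B: 1414.9 m
D: 601.1 m
The third-farthest is C at 1611.9 m.

C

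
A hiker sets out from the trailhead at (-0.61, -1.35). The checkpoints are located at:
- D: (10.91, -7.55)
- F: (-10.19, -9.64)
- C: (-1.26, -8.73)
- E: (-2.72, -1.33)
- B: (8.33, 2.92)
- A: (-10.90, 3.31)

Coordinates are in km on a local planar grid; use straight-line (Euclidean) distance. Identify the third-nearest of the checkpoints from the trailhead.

B

Distances from the trailhead ((-0.61, -1.35)):
E: 2.1 km
C: 7.4 km
B: 9.9 km
A: 11.3 km
F: 12.7 km
D: 13.1 km
The third-nearest is B at 9.9 km.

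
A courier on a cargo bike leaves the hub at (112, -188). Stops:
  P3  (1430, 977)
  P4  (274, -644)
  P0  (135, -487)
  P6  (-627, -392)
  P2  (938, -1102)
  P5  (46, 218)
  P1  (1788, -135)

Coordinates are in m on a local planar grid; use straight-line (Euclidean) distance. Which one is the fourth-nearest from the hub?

P6

Distances from the hub ((112, -188)):
P0: 299.9 m
P5: 411.3 m
P4: 483.9 m
P6: 766.6 m
P2: 1231.9 m
P1: 1676.8 m
P3: 1759.1 m
The fourth-nearest is P6 at 766.6 m.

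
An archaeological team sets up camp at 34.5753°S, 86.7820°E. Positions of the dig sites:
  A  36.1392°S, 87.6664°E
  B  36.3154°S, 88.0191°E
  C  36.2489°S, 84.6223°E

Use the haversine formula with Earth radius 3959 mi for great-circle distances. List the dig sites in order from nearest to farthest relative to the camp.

Computing each great-circle distance from 34.5753°S, 86.7820°E:
A 36.1392°S, 87.6664°E: 119.0 mi
B 36.3154°S, 88.0191°E: 138.9 mi
C 36.2489°S, 84.6223°E: 167.8 mi

A, B, C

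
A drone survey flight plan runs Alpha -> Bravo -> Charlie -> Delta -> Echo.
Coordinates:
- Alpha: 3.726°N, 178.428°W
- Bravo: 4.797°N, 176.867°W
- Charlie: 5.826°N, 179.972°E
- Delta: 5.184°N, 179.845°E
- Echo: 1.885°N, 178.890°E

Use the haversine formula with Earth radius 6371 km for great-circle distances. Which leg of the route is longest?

Delta–Echo

Leg distances:
Alpha→Bravo: 210.1 km
Bravo→Charlie: 368.2 km
Charlie→Delta: 72.8 km
Delta→Echo: 381.8 km
The longest leg is Delta–Echo at 381.8 km.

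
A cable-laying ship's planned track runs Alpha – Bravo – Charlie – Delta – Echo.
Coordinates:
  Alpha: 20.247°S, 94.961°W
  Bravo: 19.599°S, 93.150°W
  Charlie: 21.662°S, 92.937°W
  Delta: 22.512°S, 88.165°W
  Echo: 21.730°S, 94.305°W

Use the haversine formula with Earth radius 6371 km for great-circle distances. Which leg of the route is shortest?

Alpha–Bravo

Leg distances:
Alpha→Bravo: 202.6 km
Bravo→Charlie: 230.5 km
Charlie→Delta: 500.7 km
Delta→Echo: 638.4 km
The shortest leg is Alpha–Bravo at 202.6 km.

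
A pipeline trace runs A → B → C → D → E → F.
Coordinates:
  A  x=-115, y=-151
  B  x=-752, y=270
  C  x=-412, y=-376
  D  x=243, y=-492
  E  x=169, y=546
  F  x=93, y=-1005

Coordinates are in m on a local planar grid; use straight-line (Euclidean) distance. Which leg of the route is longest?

Leg distances:
A→B: 763.6 m
B→C: 730.0 m
C→D: 665.2 m
D→E: 1040.6 m
E→F: 1552.9 m
The longest leg is E–F at 1552.9 m.

E–F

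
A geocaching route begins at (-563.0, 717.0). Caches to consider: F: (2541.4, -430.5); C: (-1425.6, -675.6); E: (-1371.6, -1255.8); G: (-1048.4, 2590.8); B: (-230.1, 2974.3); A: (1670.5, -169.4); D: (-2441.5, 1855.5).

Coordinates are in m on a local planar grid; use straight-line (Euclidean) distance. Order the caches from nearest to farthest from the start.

C, G, E, D, B, A, F

Distance from the start at (-563.0, 717.0) to each:
C (-1425.6, -675.6): 1638.1 m
G (-1048.4, 2590.8): 1935.6 m
E (-1371.6, -1255.8): 2132.1 m
D (-2441.5, 1855.5): 2196.6 m
B (-230.1, 2974.3): 2281.7 m
A (1670.5, -169.4): 2403.0 m
F (2541.4, -430.5): 3309.7 m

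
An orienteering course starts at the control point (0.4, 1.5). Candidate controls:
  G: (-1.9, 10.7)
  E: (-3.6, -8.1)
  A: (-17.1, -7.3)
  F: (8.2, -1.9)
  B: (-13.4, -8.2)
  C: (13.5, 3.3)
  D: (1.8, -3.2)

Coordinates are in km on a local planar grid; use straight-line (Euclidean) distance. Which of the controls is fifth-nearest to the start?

C

Distances from the start ((0.4, 1.5)):
D: 4.9 km
F: 8.5 km
G: 9.5 km
E: 10.4 km
C: 13.2 km
B: 16.9 km
A: 19.6 km
The fifth-nearest is C at 13.2 km.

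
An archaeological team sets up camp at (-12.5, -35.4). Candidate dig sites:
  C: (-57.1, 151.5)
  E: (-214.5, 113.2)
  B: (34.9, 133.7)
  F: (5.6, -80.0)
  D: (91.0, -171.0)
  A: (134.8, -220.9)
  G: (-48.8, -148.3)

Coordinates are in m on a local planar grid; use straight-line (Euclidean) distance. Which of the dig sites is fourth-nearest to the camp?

B

Distances from the camp ((-12.5, -35.4)):
F: 48.1 m
G: 118.6 m
D: 170.6 m
B: 175.6 m
C: 192.1 m
A: 236.9 m
E: 250.8 m
The fourth-nearest is B at 175.6 m.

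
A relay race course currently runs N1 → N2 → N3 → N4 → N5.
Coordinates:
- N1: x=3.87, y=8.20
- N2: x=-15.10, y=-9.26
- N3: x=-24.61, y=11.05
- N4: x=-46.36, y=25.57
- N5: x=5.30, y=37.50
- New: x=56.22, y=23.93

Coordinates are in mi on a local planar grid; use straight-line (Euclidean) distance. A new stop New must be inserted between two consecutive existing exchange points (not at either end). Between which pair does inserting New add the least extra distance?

Added distance for inserting New between each consecutive pair:
N1–N2: 107.5 mi
N2–N3: 138.1 mi
N3–N4: 158.3 mi
N4–N5: 102.3 mi
Smallest added distance is 102.3 mi, inserting between N4 and N5.

between N4 and N5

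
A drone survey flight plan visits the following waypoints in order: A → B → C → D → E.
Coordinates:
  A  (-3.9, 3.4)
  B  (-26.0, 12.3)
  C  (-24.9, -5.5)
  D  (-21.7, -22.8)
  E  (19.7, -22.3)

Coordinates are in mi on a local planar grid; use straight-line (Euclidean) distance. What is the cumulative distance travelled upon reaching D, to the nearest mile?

Leg distances:
A→B: 23.8 mi  (cumulative 23.8 mi)
B→C: 17.8 mi  (cumulative 41.7 mi)
C→D: 17.6 mi  (cumulative 59.3 mi)
Cumulative distance at D ≈ 59 mi.

59 mi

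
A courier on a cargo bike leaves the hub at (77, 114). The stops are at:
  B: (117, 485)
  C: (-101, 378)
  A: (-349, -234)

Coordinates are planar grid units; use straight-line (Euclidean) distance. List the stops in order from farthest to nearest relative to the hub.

A, B, C

Computing each straight-line distance from (77, 114):
A (-349, -234): 550.1
B (117, 485): 373.2
C (-101, 378): 318.4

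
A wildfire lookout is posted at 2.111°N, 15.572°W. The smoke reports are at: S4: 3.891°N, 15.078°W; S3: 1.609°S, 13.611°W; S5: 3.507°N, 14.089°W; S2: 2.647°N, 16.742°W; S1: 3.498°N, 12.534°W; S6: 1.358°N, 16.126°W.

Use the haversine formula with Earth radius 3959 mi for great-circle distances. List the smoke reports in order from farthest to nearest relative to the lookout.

S3, S1, S5, S4, S2, S6

Computing each great-circle distance from 2.111°N, 15.572°W:
S3 1.609°S, 13.611°W: 290.6 mi
S1 3.498°N, 12.534°W: 230.5 mi
S5 3.507°N, 14.089°W: 140.6 mi
S4 3.891°N, 15.078°W: 127.6 mi
S2 2.647°N, 16.742°W: 88.9 mi
S6 1.358°N, 16.126°W: 64.6 mi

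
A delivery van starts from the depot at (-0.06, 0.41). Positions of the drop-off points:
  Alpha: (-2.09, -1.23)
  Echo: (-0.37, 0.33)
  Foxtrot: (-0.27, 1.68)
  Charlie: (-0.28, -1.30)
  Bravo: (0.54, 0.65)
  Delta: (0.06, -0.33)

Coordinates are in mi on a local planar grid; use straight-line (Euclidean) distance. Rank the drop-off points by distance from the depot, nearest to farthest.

Echo, Bravo, Delta, Foxtrot, Charlie, Alpha

Computing each straight-line distance from (-0.06, 0.41):
Echo (-0.37, 0.33): 0.3 mi
Bravo (0.54, 0.65): 0.6 mi
Delta (0.06, -0.33): 0.7 mi
Foxtrot (-0.27, 1.68): 1.3 mi
Charlie (-0.28, -1.30): 1.7 mi
Alpha (-2.09, -1.23): 2.6 mi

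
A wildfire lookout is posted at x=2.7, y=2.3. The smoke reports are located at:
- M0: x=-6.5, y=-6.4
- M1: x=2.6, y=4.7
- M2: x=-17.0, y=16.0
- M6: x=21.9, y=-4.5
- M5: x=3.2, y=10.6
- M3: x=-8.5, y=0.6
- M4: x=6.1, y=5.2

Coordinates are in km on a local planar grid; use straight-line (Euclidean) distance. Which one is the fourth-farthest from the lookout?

M3

Distances from the lookout (x=2.7, y=2.3):
M2: 24.0 km
M6: 20.4 km
M0: 12.7 km
M3: 11.3 km
M5: 8.3 km
M4: 4.5 km
M1: 2.4 km
The fourth-farthest is M3 at 11.3 km.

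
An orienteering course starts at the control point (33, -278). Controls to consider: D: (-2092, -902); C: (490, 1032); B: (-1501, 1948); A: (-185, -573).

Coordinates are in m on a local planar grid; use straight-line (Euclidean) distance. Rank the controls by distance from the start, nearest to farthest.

Distances from the start:
A (-185, -573): 366.8 m
C (490, 1032): 1387.4 m
D (-2092, -902): 2214.7 m
B (-1501, 1948): 2703.4 m

A, C, D, B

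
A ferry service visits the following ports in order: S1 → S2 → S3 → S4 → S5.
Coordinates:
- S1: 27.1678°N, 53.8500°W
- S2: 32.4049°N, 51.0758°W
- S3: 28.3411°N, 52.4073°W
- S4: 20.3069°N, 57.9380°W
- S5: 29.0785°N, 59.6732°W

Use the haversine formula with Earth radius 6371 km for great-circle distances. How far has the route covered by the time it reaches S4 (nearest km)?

2165 km

Leg distances:
S1→S2: 640.9 km  (cumulative 640.9 km)
S2→S3: 469.6 km  (cumulative 1110.4 km)
S3→S4: 1054.2 km  (cumulative 2164.6 km)
Cumulative distance at S4 ≈ 2165 km.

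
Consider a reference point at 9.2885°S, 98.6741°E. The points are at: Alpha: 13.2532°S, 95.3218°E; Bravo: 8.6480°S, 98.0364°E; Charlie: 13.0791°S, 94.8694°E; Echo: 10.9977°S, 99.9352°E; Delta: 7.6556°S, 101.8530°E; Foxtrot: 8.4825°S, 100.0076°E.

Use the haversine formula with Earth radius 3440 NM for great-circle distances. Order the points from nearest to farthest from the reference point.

Distance from the reference point at 9.2885°S, 98.6741°E to each:
Bravo 8.6480°S, 98.0364°E: 53.9 NM
Foxtrot 8.4825°S, 100.0076°E: 92.7 NM
Echo 10.9977°S, 99.9352°E: 126.8 NM
Delta 7.6556°S, 101.8530°E: 212.7 NM
Alpha 13.2532°S, 95.3218°E: 309.2 NM
Charlie 13.0791°S, 94.8694°E: 319.4 NM

Bravo, Foxtrot, Echo, Delta, Alpha, Charlie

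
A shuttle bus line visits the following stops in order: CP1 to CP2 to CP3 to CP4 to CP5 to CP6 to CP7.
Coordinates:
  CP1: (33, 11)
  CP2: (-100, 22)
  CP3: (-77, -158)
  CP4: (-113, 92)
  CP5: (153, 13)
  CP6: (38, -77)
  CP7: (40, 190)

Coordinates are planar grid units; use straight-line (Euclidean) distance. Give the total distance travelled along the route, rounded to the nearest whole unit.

Leg distances:
CP1→CP2: 133.5  (cumulative 133.5)
CP2→CP3: 181.5  (cumulative 314.9)
CP3→CP4: 252.6  (cumulative 567.5)
CP4→CP5: 277.5  (cumulative 845.0)
CP5→CP6: 146.0  (cumulative 991.0)
CP6→CP7: 267.0  (cumulative 1258.0)
Total route length ≈ 1258.

1258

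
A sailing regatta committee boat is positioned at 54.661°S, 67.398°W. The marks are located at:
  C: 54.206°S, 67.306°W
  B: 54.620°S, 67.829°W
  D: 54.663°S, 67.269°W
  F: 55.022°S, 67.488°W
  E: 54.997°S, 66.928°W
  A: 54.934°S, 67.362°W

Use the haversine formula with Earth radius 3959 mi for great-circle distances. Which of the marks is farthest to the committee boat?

C

Distances from the committee boat (54.661°S, 67.398°W):
C: 31.7 mi
E: 29.8 mi
F: 25.2 mi
A: 18.9 mi
B: 17.5 mi
D: 5.2 mi
The farthest is C at 31.7 mi.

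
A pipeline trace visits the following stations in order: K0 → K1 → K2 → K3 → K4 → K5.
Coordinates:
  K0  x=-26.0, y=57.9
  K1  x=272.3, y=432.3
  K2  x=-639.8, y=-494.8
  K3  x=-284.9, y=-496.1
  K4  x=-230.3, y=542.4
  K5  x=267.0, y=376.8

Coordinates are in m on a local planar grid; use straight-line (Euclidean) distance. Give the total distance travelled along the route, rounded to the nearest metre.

3698 m

Leg distances:
K0→K1: 478.7 m  (cumulative 478.7 m)
K1→K2: 1300.6 m  (cumulative 1779.3 m)
K2→K3: 354.9 m  (cumulative 2134.2 m)
K3→K4: 1039.9 m  (cumulative 3174.1 m)
K4→K5: 524.1 m  (cumulative 3698.2 m)
Total route length ≈ 3698 m.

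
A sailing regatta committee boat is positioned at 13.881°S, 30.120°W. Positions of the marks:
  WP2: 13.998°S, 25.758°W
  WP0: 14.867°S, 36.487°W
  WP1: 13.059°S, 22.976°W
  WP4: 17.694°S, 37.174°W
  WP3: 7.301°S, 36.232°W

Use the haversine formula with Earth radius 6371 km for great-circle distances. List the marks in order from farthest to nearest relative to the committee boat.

Distance from the committee boat at 13.881°S, 30.120°W to each:
WP3 7.301°S, 36.232°W: 990.5 km
WP4 17.694°S, 37.174°W: 865.5 km
WP1 13.059°S, 22.976°W: 777.9 km
WP0 14.867°S, 36.487°W: 694.5 km
WP2 13.998°S, 25.758°W: 470.9 km

WP3, WP4, WP1, WP0, WP2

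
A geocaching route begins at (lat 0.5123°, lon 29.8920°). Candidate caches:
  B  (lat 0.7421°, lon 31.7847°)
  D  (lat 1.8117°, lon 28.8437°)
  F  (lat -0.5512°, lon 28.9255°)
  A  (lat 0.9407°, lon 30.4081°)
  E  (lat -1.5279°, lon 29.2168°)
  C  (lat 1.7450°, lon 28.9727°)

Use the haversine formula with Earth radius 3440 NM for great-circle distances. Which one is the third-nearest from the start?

Distance to each, sorted:
A: 40.3 NM
F: 86.3 NM
C: 92.3 NM
D: 100.2 NM
B: 114.5 NM
E: 129.0 NM
The third-nearest is C at 92.3 NM.

C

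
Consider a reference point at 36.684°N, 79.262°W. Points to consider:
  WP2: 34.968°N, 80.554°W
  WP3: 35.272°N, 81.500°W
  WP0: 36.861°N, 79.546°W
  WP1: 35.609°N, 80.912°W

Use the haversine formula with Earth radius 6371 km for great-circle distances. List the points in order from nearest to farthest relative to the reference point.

WP0, WP1, WP2, WP3

Distance from the reference point at 36.684°N, 79.262°W to each:
WP0 36.861°N, 79.546°W: 32.1 km
WP1 35.609°N, 80.912°W: 190.4 km
WP2 34.968°N, 80.554°W: 223.5 km
WP3 35.272°N, 81.500°W: 255.3 km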